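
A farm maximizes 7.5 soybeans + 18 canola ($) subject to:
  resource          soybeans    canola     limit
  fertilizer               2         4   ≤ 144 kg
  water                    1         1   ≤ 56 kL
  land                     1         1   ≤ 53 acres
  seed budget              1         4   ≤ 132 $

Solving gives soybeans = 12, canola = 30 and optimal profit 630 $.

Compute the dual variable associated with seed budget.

Binding: fertilizer and seed budget. Non-binding: water (14 unused), land (11 unused).
Since water, land are not tight, their duals are 0.
The binding rows give the dual system: 2·y_fertilizer + 1·y_seed budget = 7.5 and 4·y_fertilizer + 4·y_seed budget = 18.
Solving: y_fertilizer = 3, y_seed budget = 1.5.
Shadow price of seed budget = 1.5.

1.5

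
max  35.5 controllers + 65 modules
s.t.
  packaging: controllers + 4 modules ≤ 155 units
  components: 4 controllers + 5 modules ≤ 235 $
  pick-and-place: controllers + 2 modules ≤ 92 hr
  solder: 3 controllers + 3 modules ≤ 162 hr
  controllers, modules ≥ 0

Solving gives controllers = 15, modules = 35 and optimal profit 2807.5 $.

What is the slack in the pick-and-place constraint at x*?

pick-and-place used = 1·15 + 2·35 = 85; slack = 92 − 85 = 7.

7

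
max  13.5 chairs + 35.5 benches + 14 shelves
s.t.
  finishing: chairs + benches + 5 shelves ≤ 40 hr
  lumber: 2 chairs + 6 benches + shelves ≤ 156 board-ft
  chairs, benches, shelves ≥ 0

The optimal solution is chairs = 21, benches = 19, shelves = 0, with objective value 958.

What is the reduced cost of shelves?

-4

Both finishing and lumber are binding at x*.
The binding rows give the dual system: 1·y_finishing + 2·y_lumber = 13.5 and 1·y_finishing + 6·y_lumber = 35.5.
→ y_finishing = 2.5 and y_lumber = 5.5.
Reduced cost of shelves: c₃ − yᵀa₃ = 14 − (2.5·5 + 5.5·1) = 14 − 18 = -4.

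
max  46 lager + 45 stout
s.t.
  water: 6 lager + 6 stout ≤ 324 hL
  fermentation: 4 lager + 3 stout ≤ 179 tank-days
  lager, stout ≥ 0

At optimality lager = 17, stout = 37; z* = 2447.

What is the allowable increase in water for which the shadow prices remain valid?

Binding constraints: water, fermentation. The basis is B = [[6,6],[4,3]] with det -6.
Per unit increase in water, x* moves by d = (-0.5, 0.6667).
The basis stays optimal until lager reaches 0; allowable increase = 34 hL.

34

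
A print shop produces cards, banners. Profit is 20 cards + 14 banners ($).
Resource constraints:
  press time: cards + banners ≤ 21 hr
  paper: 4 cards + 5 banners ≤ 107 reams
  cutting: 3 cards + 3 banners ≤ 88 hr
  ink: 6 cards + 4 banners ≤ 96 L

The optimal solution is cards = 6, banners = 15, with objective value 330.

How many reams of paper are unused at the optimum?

paper used = 4·6 + 5·15 = 99; slack = 107 − 99 = 8.

8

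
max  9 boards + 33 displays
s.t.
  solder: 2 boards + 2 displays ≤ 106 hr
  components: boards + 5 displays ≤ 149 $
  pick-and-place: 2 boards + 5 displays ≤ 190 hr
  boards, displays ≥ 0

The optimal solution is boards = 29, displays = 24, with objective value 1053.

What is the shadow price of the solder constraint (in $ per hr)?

1.5

At the optimum: solder uses 106 of 106 (binding); components uses 149 of 149 (binding); pick-and-place uses 178 of 190 (slack = 12).
Since pick-and-place is not tight, its dual is 0.
From A_Bᵀ y = c: 2·y_solder + 1·y_components = 9; 2·y_solder + 5·y_components = 33.
This yields shadow prices y_solder = 1.5, y_components = 6.
Shadow price of solder = 1.5.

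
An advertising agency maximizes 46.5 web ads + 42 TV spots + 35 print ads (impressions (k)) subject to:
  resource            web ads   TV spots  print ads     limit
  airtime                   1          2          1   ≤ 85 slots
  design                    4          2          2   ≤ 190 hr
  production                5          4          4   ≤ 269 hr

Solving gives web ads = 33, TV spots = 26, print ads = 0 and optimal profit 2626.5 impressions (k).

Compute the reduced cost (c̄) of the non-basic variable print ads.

-3

At the optimum: airtime uses 85 of 85 (binding); design uses 184 of 190 (slack = 6); production uses 269 of 269 (binding).
Slack constraints have shadow price 0 (complementary slackness).
The binding rows give the dual system: 1·y_airtime + 5·y_production = 46.5 and 2·y_airtime + 4·y_production = 42.
Solving: y_airtime = 4, y_production = 8.5.
Reduced cost of print ads: c₃ − yᵀa₃ = 35 − (4·1 + 8.5·4) = 35 − 38 = -3.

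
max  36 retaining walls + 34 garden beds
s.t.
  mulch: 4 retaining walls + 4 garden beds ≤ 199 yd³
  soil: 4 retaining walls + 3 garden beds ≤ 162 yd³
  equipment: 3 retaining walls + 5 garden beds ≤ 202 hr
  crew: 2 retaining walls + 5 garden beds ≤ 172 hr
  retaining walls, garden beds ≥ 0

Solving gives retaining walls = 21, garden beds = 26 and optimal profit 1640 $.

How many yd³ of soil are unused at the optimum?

0

soil used = 4·21 + 3·26 = 162; slack = 162 − 162 = 0.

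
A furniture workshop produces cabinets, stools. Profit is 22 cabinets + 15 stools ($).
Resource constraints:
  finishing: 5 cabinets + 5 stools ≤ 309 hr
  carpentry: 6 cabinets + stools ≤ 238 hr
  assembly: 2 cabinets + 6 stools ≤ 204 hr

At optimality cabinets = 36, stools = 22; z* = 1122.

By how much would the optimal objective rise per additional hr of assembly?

At the optimum: finishing uses 290 of 309 (slack = 19); carpentry uses 238 of 238 (binding); assembly uses 204 of 204 (binding).
Slack constraints have shadow price 0 (complementary slackness).
The binding rows give the dual system: 6·y_carpentry + 2·y_assembly = 22 and 1·y_carpentry + 6·y_assembly = 15.
Solving: y_carpentry = 3, y_assembly = 2.
Shadow price of assembly = 2.

2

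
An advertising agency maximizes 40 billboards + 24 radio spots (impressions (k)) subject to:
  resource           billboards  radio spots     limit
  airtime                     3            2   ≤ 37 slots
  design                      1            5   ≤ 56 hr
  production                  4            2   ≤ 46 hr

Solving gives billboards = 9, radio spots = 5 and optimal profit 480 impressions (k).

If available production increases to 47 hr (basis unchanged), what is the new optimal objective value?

Binding: airtime and production. Non-binding: design (22 unused).
Slack constraints have shadow price 0 (complementary slackness).
From A_Bᵀ y = c: 3·y_airtime + 4·y_production = 40; 2·y_airtime + 2·y_production = 24.
Solving: y_airtime = 8, y_production = 4.
Δz = y_production·Δb = 4 × (1) = 4, so new z* = 480 + 4 = 484.

484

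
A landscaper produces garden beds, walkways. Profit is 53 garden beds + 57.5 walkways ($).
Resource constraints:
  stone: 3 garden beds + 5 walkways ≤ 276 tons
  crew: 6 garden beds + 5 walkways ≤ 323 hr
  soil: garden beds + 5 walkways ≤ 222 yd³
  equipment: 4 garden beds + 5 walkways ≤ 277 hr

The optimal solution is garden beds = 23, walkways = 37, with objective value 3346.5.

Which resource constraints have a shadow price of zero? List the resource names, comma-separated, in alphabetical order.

stone: 254/276 (slack 22)
crew: 323/323 (binding)
soil: 208/222 (slack 14)
equipment: 277/277 (binding)
By complementary slackness, a constraint with positive slack has shadow price 0 → soil, stone.

soil, stone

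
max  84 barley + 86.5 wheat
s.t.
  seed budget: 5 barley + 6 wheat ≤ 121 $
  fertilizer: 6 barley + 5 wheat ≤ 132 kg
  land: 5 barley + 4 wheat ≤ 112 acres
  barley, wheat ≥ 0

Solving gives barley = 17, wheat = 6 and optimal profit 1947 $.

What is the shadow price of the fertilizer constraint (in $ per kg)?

6.5

At the optimum: seed budget uses 121 of 121 (binding); fertilizer uses 132 of 132 (binding); land uses 109 of 112 (slack = 3).
By complementary slackness, y = 0 for the non-binding constraint.
The binding rows give the dual system: 5·y_seed budget + 6·y_fertilizer = 84 and 6·y_seed budget + 5·y_fertilizer = 86.5.
Solving: y_seed budget = 9, y_fertilizer = 6.5.
Shadow price of fertilizer = 6.5.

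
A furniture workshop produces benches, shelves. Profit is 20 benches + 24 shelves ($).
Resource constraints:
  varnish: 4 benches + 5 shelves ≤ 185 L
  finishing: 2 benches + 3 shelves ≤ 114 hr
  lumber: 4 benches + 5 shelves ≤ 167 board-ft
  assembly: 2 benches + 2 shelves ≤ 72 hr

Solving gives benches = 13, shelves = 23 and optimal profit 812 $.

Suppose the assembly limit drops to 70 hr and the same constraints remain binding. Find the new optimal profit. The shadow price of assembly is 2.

Δb = -2, so new z* = 812 + (2)·(-2) = 812 − 4 = 808.

808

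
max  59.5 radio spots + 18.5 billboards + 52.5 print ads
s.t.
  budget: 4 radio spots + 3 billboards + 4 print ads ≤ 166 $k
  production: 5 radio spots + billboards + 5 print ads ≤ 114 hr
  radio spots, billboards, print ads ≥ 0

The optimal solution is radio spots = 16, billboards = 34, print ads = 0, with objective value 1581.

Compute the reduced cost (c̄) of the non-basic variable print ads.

Check each constraint at x*: budget 166/166 (tight); production 114/114 (tight).
The binding rows give the dual system: 4·y_budget + 5·y_production = 59.5 and 3·y_budget + 1·y_production = 18.5.
This yields shadow prices y_budget = 3, y_production = 9.5.
Reduced cost of print ads: c₃ − yᵀa₃ = 52.5 − (3·4 + 9.5·5) = 52.5 − 59.5 = -7.

-7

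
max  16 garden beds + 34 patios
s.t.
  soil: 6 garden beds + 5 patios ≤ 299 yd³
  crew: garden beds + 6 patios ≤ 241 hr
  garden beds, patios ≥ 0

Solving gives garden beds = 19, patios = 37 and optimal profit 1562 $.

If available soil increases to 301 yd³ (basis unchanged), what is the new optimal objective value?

Both soil and crew are binding at x*.
Dual feasibility on the basic columns requires 6·y_soil + 1·y_crew = 16, 5·y_soil + 6·y_crew = 34.
→ y_soil = 2 and y_crew = 4.
Δz = y_soil·Δb = 2 × (2) = 4, so new z* = 1562 + 4 = 1566.

1566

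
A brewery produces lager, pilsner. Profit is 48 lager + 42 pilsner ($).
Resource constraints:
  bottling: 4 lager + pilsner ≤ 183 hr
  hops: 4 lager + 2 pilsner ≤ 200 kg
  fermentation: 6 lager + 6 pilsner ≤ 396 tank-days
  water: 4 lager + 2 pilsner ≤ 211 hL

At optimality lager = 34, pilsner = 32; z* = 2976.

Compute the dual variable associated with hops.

Check each constraint at x*: bottling 168/183 (slack 15); hops 200/200 (tight); fermentation 396/396 (tight); water 200/211 (slack 11).
Since bottling, water are not tight, their duals are 0.
The binding rows give the dual system: 4·y_hops + 6·y_fermentation = 48 and 2·y_hops + 6·y_fermentation = 42.
This yields shadow prices y_hops = 3, y_fermentation = 6.
Shadow price of hops = 3.

3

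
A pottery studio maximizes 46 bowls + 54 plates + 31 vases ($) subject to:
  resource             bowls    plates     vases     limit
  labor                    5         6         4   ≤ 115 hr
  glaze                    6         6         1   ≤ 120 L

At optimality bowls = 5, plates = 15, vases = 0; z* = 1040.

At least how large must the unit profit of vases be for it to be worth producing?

At the optimum: labor uses 115 of 115 (binding); glaze uses 120 of 120 (binding).
From A_Bᵀ y = c: 5·y_labor + 6·y_glaze = 46; 6·y_labor + 6·y_glaze = 54.
Solving: y_labor = 8, y_glaze = 1.
vases enters the basis when its profit ≥ yᵀa₃ = 8·4 + 1·1 = 33.

33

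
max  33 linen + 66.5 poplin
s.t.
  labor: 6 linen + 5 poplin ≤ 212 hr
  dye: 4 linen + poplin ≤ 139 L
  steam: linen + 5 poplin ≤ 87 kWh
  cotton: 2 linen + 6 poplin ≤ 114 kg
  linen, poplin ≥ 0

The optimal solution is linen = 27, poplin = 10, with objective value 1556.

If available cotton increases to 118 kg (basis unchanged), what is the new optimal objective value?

Check each constraint at x*: labor 212/212 (tight); dye 118/139 (slack 21); steam 77/87 (slack 10); cotton 114/114 (tight).
Since dye, steam are not tight, their duals are 0.
The binding rows give the dual system: 6·y_labor + 2·y_cotton = 33 and 5·y_labor + 6·y_cotton = 66.5.
→ y_labor = 2.5 and y_cotton = 9.
Δz = y_cotton·Δb = 9 × (4) = 36, so new z* = 1556 + 36 = 1592.

1592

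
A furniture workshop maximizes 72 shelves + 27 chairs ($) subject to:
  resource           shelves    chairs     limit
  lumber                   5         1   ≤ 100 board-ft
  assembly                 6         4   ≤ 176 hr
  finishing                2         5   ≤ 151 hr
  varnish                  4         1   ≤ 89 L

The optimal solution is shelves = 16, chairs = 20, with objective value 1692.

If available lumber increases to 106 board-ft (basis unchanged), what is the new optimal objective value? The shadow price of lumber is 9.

Δb = 6, so new z* = 1692 + (9)·(6) = 1692 + 54 = 1746.

1746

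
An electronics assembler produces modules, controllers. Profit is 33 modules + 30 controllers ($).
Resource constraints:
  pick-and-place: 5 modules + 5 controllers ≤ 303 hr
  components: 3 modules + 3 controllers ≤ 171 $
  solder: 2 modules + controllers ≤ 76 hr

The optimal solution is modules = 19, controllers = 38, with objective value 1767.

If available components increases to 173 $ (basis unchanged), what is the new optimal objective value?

At the optimum: pick-and-place uses 285 of 303 (slack = 18); components uses 171 of 171 (binding); solder uses 76 of 76 (binding).
Since pick-and-place is not tight, its dual is 0.
The binding rows give the dual system: 3·y_components + 2·y_solder = 33 and 3·y_components + 1·y_solder = 30.
This yields shadow prices y_components = 9, y_solder = 3.
Δz = y_components·Δb = 9 × (2) = 18, so new z* = 1767 + 18 = 1785.

1785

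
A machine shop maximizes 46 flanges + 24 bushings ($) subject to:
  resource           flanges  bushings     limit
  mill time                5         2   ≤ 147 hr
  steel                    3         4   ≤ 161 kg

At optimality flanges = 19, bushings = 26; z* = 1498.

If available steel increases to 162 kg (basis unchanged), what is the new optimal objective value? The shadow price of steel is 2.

Δb = 1, so new z* = 1498 + (2)·(1) = 1498 + 2 = 1500.

1500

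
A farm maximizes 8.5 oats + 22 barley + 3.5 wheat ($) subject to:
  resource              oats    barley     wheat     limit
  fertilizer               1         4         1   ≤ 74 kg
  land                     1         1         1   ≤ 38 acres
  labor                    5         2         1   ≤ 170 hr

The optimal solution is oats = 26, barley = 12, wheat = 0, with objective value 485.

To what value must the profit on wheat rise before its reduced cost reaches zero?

8.5

Check each constraint at x*: fertilizer 74/74 (tight); land 38/38 (tight); labor 154/170 (slack 16).
Since labor is not tight, its dual is 0.
Dual feasibility on the basic columns requires 1·y_fertilizer + 1·y_land = 8.5, 4·y_fertilizer + 1·y_land = 22.
This yields shadow prices y_fertilizer = 4.5, y_land = 4.
wheat enters the basis when its profit ≥ yᵀa₃ = 4.5·1 + 4·1 = 8.5.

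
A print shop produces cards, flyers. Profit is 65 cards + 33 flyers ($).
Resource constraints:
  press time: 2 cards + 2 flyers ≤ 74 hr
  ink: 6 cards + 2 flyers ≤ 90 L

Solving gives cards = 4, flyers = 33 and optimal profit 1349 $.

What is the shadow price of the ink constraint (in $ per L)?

8

At the optimum: press time uses 74 of 74 (binding); ink uses 90 of 90 (binding).
Dual feasibility on the basic columns requires 2·y_press time + 6·y_ink = 65, 2·y_press time + 2·y_ink = 33.
Solving: y_press time = 8.5, y_ink = 8.
Shadow price of ink = 8.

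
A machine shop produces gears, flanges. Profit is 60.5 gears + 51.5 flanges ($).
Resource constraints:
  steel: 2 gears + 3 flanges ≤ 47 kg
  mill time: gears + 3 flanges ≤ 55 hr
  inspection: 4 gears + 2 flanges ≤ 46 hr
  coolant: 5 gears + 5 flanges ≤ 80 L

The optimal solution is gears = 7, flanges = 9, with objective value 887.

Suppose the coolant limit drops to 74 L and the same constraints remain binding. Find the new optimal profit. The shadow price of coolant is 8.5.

836

Δb = -6, so new z* = 887 + (8.5)·(-6) = 887 − 51 = 836.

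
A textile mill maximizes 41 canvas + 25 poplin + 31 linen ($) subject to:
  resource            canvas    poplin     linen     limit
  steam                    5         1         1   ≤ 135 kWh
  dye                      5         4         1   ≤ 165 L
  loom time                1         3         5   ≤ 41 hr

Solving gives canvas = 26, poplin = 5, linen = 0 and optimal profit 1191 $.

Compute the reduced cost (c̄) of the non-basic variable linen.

-6

At the optimum: steam uses 135 of 135 (binding); dye uses 150 of 165 (slack = 15); loom time uses 41 of 41 (binding).
Since dye is not tight, its dual is 0.
The binding rows give the dual system: 5·y_steam + 1·y_loom time = 41 and 1·y_steam + 3·y_loom time = 25.
This yields shadow prices y_steam = 7, y_loom time = 6.
Reduced cost of linen: c₃ − yᵀa₃ = 31 − (7·1 + 6·5) = 31 − 37 = -6.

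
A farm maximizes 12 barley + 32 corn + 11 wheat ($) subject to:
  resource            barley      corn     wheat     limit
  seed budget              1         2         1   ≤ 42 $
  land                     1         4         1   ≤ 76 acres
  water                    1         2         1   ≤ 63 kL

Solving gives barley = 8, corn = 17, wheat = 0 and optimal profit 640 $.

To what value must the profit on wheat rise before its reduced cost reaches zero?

Binding: seed budget and land. Non-binding: water (21 unused).
By complementary slackness, y = 0 for the non-binding constraint.
From A_Bᵀ y = c: 1·y_seed budget + 1·y_land = 12; 2·y_seed budget + 4·y_land = 32.
→ y_seed budget = 8 and y_land = 4.
wheat enters the basis when its profit ≥ yᵀa₃ = 8·1 + 4·1 = 12.

12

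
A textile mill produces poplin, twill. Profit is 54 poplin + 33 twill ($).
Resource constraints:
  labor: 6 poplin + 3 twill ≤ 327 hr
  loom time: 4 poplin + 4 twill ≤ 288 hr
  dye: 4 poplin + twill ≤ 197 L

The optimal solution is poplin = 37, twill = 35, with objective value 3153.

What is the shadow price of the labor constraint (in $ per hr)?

7

At the optimum: labor uses 327 of 327 (binding); loom time uses 288 of 288 (binding); dye uses 183 of 197 (slack = 14).
Since dye is not tight, its dual is 0.
Dual feasibility on the basic columns requires 6·y_labor + 4·y_loom time = 54, 3·y_labor + 4·y_loom time = 33.
→ y_labor = 7 and y_loom time = 3.
Shadow price of labor = 7.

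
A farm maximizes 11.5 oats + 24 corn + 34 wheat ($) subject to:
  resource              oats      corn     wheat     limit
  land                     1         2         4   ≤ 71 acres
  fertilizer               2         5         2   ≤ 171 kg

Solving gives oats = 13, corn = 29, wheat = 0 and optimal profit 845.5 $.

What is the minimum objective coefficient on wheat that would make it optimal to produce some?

40

Both land and fertilizer are binding at x*.
Dual feasibility on the basic columns requires 1·y_land + 2·y_fertilizer = 11.5, 2·y_land + 5·y_fertilizer = 24.
Solving: y_land = 9.5, y_fertilizer = 1.
wheat enters the basis when its profit ≥ yᵀa₃ = 9.5·4 + 1·2 = 40.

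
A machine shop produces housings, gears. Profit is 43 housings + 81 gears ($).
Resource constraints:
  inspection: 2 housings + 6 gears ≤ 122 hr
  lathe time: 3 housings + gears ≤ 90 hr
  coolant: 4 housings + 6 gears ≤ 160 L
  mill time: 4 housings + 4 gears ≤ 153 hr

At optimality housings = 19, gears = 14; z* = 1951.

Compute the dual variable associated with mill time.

Check each constraint at x*: inspection 122/122 (tight); lathe time 71/90 (slack 19); coolant 160/160 (tight); mill time 132/153 (slack 21).
By complementary slackness, y = 0 for the non-binding constraints.
Dual feasibility on the basic columns requires 2·y_inspection + 4·y_coolant = 43, 6·y_inspection + 6·y_coolant = 81.
→ y_inspection = 5.5 and y_coolant = 8.
Shadow price of mill time = 0.

0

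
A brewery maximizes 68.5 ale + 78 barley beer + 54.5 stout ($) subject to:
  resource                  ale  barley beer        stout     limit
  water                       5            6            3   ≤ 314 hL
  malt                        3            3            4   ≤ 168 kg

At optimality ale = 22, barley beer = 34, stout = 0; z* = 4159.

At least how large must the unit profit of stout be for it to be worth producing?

Check each constraint at x*: water 314/314 (tight); malt 168/168 (tight).
Dual feasibility on the basic columns requires 5·y_water + 3·y_malt = 68.5, 6·y_water + 3·y_malt = 78.
Solving: y_water = 9.5, y_malt = 7.
stout enters the basis when its profit ≥ yᵀa₃ = 9.5·3 + 7·4 = 56.5.

56.5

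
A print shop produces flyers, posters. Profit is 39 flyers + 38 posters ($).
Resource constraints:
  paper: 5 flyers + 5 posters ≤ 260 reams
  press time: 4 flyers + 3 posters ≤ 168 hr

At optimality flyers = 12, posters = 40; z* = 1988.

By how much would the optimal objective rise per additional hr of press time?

At the optimum: paper uses 260 of 260 (binding); press time uses 168 of 168 (binding).
The binding rows give the dual system: 5·y_paper + 4·y_press time = 39 and 5·y_paper + 3·y_press time = 38.
Solving: y_paper = 7, y_press time = 1.
Shadow price of press time = 1.

1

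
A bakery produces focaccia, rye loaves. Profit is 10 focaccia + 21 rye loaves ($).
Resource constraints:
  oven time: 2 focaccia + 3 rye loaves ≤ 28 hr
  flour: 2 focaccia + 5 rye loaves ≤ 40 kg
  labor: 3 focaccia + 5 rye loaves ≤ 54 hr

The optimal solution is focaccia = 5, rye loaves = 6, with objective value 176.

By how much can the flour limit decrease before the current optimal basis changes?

12

Binding constraints: oven time, flour. The basis is B = [[2,3],[2,5]] with det 4.
Per unit decrease in flour, x* moves by d = (0.75, -0.5).
The basis stays optimal until rye loaves reaches 0; allowable decrease = 12 kg.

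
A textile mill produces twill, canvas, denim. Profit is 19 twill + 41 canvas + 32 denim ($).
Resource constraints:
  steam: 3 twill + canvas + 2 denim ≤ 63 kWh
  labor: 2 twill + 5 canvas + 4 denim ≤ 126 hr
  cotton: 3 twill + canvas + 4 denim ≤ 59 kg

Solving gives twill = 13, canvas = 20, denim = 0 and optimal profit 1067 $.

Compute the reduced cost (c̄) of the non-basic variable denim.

Check each constraint at x*: steam 59/63 (slack 4); labor 126/126 (tight); cotton 59/59 (tight).
By complementary slackness, y = 0 for the non-binding constraint.
Dual feasibility on the basic columns requires 2·y_labor + 3·y_cotton = 19, 5·y_labor + 1·y_cotton = 41.
→ y_labor = 8 and y_cotton = 1.
Reduced cost of denim: c₃ − yᵀa₃ = 32 − (8·4 + 1·4) = 32 − 36 = -4.

-4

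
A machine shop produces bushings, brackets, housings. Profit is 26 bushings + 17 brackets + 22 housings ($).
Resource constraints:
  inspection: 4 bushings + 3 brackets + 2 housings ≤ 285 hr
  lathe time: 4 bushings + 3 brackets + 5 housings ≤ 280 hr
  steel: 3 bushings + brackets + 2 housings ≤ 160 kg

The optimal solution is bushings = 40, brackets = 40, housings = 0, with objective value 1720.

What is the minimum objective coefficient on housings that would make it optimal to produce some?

Binding: lathe time and steel. Non-binding: inspection (5 unused).
Since inspection is not tight, its dual is 0.
The binding rows give the dual system: 4·y_lathe time + 3·y_steel = 26 and 3·y_lathe time + 1·y_steel = 17.
→ y_lathe time = 5 and y_steel = 2.
housings enters the basis when its profit ≥ yᵀa₃ = 5·5 + 2·2 = 29.

29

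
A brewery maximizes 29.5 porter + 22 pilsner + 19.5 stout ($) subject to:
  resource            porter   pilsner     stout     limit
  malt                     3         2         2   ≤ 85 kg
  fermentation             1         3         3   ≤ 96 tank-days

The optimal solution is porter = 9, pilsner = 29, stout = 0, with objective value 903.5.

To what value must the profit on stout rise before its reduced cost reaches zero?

22

Both malt and fermentation are binding at x*.
From A_Bᵀ y = c: 3·y_malt + 1·y_fermentation = 29.5; 2·y_malt + 3·y_fermentation = 22.
→ y_malt = 9.5 and y_fermentation = 1.
stout enters the basis when its profit ≥ yᵀa₃ = 9.5·2 + 1·3 = 22.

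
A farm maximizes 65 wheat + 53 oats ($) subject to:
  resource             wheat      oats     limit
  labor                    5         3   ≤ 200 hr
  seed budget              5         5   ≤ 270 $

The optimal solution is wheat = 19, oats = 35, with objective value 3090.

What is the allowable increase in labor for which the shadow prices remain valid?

Binding constraints: labor, seed budget. The basis is B = [[5,3],[5,5]] with det 10.
Per unit increase in labor, x* moves by d = (0.5, -0.5).
The basis stays optimal until oats reaches 0; allowable increase = 70 hr.

70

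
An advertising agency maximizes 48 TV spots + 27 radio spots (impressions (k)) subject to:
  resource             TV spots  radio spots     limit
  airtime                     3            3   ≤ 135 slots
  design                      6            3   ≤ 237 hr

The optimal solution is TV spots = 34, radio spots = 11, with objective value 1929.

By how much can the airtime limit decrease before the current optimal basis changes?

Binding constraints: airtime, design. The basis is B = [[3,3],[6,3]] with det -9.
Per unit decrease in airtime, x* moves by d = (0.3333, -0.6667).
The basis stays optimal until radio spots reaches 0; allowable decrease = 16.5 slots.

16.5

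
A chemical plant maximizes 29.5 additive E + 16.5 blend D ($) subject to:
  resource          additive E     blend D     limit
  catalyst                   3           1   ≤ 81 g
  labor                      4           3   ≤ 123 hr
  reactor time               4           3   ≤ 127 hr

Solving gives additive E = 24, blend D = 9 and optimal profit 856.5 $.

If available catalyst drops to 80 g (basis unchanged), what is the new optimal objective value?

852

Binding: catalyst and labor. Non-binding: reactor time (4 unused).
Slack constraints have shadow price 0 (complementary slackness).
Dual feasibility on the basic columns requires 3·y_catalyst + 4·y_labor = 29.5, 1·y_catalyst + 3·y_labor = 16.5.
This yields shadow prices y_catalyst = 4.5, y_labor = 4.
Δz = y_catalyst·Δb = 4.5 × (-1) = -4.5, so new z* = 856.5 − 4.5 = 852.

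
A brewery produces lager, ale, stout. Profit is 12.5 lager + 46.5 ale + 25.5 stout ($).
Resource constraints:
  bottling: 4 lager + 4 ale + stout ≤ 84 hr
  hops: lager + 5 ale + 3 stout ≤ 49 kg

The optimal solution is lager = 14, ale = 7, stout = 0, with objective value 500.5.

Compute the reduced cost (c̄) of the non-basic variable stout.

-1

Check each constraint at x*: bottling 84/84 (tight); hops 49/49 (tight).
From A_Bᵀ y = c: 4·y_bottling + 1·y_hops = 12.5; 4·y_bottling + 5·y_hops = 46.5.
Solving: y_bottling = 1, y_hops = 8.5.
Reduced cost of stout: c₃ − yᵀa₃ = 25.5 − (1·1 + 8.5·3) = 25.5 − 26.5 = -1.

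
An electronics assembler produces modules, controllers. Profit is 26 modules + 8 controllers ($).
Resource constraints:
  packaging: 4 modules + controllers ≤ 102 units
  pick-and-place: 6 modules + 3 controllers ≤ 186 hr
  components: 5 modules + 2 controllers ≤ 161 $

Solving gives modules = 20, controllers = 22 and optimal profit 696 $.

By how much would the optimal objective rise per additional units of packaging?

Check each constraint at x*: packaging 102/102 (tight); pick-and-place 186/186 (tight); components 144/161 (slack 17).
By complementary slackness, y = 0 for the non-binding constraint.
From A_Bᵀ y = c: 4·y_packaging + 6·y_pick-and-place = 26; 1·y_packaging + 3·y_pick-and-place = 8.
This yields shadow prices y_packaging = 5, y_pick-and-place = 1.
Shadow price of packaging = 5.

5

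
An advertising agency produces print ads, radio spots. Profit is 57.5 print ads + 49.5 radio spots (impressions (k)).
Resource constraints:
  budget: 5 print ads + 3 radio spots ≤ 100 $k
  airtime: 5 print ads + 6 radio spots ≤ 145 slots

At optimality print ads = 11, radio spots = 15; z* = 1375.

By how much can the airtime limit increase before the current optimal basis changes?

Binding constraints: budget, airtime. The basis is B = [[5,3],[5,6]] with det 15.
Per unit increase in airtime, x* moves by d = (-0.2, 0.3333).
The basis stays optimal until print ads reaches 0; allowable increase = 55 slots.

55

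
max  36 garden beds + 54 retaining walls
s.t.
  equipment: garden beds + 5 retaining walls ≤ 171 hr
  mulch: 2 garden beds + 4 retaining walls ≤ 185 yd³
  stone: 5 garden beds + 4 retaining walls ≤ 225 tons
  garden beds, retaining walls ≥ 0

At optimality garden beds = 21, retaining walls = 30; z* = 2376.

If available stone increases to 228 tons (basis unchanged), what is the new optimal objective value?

2394

At the optimum: equipment uses 171 of 171 (binding); mulch uses 162 of 185 (slack = 23); stone uses 225 of 225 (binding).
Slack constraints have shadow price 0 (complementary slackness).
Dual feasibility on the basic columns requires 1·y_equipment + 5·y_stone = 36, 5·y_equipment + 4·y_stone = 54.
This yields shadow prices y_equipment = 6, y_stone = 6.
Δz = y_stone·Δb = 6 × (3) = 18, so new z* = 2376 + 18 = 2394.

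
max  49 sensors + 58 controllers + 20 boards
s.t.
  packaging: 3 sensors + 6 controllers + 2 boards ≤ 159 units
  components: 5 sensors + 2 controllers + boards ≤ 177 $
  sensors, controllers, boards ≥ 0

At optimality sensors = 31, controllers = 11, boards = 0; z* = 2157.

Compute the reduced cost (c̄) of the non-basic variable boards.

-1

Check each constraint at x*: packaging 159/159 (tight); components 177/177 (tight).
From A_Bᵀ y = c: 3·y_packaging + 5·y_components = 49; 6·y_packaging + 2·y_components = 58.
This yields shadow prices y_packaging = 8, y_components = 5.
Reduced cost of boards: c₃ − yᵀa₃ = 20 − (8·2 + 5·1) = 20 − 21 = -1.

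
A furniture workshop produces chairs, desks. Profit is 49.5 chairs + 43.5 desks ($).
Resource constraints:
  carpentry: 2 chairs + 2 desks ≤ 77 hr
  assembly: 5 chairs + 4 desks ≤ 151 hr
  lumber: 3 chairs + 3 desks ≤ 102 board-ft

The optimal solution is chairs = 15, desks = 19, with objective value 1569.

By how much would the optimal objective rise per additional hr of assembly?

6

Binding: assembly and lumber. Non-binding: carpentry (9 unused).
Since carpentry is not tight, its dual is 0.
The binding rows give the dual system: 5·y_assembly + 3·y_lumber = 49.5 and 4·y_assembly + 3·y_lumber = 43.5.
This yields shadow prices y_assembly = 6, y_lumber = 6.5.
Shadow price of assembly = 6.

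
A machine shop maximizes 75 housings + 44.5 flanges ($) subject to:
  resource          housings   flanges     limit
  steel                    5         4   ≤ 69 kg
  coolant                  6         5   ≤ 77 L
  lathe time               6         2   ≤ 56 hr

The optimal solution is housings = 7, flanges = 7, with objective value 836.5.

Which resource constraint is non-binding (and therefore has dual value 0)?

steel: 63/69 (slack 6)
coolant: 77/77 (binding)
lathe time: 56/56 (binding)
By complementary slackness, a constraint with positive slack has shadow price 0 → steel.

steel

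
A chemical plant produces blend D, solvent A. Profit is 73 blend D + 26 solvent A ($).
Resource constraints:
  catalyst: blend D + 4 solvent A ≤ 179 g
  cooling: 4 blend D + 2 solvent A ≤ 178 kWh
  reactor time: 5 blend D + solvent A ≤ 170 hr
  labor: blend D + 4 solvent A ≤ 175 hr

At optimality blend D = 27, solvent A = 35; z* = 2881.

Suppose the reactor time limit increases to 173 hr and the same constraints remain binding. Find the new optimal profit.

2902

Check each constraint at x*: catalyst 167/179 (slack 12); cooling 178/178 (tight); reactor time 170/170 (tight); labor 167/175 (slack 8).
Slack constraints have shadow price 0 (complementary slackness).
The binding rows give the dual system: 4·y_cooling + 5·y_reactor time = 73 and 2·y_cooling + 1·y_reactor time = 26.
This yields shadow prices y_cooling = 9.5, y_reactor time = 7.
Δz = y_reactor time·Δb = 7 × (3) = 21, so new z* = 2881 + 21 = 2902.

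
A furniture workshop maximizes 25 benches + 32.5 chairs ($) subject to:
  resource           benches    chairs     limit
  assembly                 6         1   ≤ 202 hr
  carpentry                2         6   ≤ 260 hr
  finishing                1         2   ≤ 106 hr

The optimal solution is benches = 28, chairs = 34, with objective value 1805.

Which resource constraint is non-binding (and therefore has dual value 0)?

assembly: 202/202 (binding)
carpentry: 260/260 (binding)
finishing: 96/106 (slack 10)
By complementary slackness, a constraint with positive slack has shadow price 0 → finishing.

finishing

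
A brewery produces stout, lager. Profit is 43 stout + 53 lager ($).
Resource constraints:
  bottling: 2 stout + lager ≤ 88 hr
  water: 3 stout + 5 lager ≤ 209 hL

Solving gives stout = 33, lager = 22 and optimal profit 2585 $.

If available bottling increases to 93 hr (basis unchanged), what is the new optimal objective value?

2625

Both bottling and water are binding at x*.
Dual feasibility on the basic columns requires 2·y_bottling + 3·y_water = 43, 1·y_bottling + 5·y_water = 53.
→ y_bottling = 8 and y_water = 9.
Δz = y_bottling·Δb = 8 × (5) = 40, so new z* = 2585 + 40 = 2625.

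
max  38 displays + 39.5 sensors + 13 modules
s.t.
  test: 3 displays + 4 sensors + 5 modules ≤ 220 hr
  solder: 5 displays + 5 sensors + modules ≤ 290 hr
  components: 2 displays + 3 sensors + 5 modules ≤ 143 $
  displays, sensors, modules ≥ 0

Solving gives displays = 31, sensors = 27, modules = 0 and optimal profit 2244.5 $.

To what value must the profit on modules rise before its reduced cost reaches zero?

14.5

Check each constraint at x*: test 201/220 (slack 19); solder 290/290 (tight); components 143/143 (tight).
Slack constraints have shadow price 0 (complementary slackness).
Dual feasibility on the basic columns requires 5·y_solder + 2·y_components = 38, 5·y_solder + 3·y_components = 39.5.
→ y_solder = 7 and y_components = 1.5.
modules enters the basis when its profit ≥ yᵀa₃ = 7·1 + 1.5·5 = 14.5.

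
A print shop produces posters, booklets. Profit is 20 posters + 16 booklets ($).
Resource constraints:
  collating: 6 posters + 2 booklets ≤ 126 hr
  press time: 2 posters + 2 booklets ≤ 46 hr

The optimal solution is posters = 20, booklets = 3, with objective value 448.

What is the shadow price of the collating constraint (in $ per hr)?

1

Check each constraint at x*: collating 126/126 (tight); press time 46/46 (tight).
From A_Bᵀ y = c: 6·y_collating + 2·y_press time = 20; 2·y_collating + 2·y_press time = 16.
→ y_collating = 1 and y_press time = 7.
Shadow price of collating = 1.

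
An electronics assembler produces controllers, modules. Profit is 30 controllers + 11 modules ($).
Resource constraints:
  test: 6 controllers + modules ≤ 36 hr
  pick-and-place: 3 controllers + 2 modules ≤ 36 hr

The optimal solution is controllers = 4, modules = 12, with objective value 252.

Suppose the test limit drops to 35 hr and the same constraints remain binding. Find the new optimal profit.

249

Check each constraint at x*: test 36/36 (tight); pick-and-place 36/36 (tight).
The binding rows give the dual system: 6·y_test + 3·y_pick-and-place = 30 and 1·y_test + 2·y_pick-and-place = 11.
This yields shadow prices y_test = 3, y_pick-and-place = 4.
Δz = y_test·Δb = 3 × (-1) = -3, so new z* = 252 − 3 = 249.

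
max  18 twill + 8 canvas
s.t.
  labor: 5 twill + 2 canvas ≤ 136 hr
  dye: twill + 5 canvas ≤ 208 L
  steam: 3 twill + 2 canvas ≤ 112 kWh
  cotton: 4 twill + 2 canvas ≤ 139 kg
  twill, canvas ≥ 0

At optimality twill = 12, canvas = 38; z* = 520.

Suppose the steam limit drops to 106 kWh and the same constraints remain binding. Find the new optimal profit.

At the optimum: labor uses 136 of 136 (binding); dye uses 202 of 208 (slack = 6); steam uses 112 of 112 (binding); cotton uses 124 of 139 (slack = 15).
Slack constraints have shadow price 0 (complementary slackness).
The binding rows give the dual system: 5·y_labor + 3·y_steam = 18 and 2·y_labor + 2·y_steam = 8.
This yields shadow prices y_labor = 3, y_steam = 1.
Δz = y_steam·Δb = 1 × (-6) = -6, so new z* = 520 − 6 = 514.

514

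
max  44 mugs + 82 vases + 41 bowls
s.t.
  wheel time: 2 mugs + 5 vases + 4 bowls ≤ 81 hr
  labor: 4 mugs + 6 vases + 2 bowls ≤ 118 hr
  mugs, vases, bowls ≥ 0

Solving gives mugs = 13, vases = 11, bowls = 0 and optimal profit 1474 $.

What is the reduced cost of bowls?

At the optimum: wheel time uses 81 of 81 (binding); labor uses 118 of 118 (binding).
From A_Bᵀ y = c: 2·y_wheel time + 4·y_labor = 44; 5·y_wheel time + 6·y_labor = 82.
This yields shadow prices y_wheel time = 8, y_labor = 7.
Reduced cost of bowls: c₃ − yᵀa₃ = 41 − (8·4 + 7·2) = 41 − 46 = -5.

-5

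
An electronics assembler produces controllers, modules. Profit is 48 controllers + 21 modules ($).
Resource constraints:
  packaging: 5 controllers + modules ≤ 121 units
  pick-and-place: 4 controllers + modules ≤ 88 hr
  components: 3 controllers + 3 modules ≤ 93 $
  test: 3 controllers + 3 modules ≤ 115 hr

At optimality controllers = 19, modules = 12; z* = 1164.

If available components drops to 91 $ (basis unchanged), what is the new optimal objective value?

At the optimum: packaging uses 107 of 121 (slack = 14); pick-and-place uses 88 of 88 (binding); components uses 93 of 93 (binding); test uses 93 of 115 (slack = 22).
By complementary slackness, y = 0 for the non-binding constraints.
Dual feasibility on the basic columns requires 4·y_pick-and-place + 3·y_components = 48, 1·y_pick-and-place + 3·y_components = 21.
This yields shadow prices y_pick-and-place = 9, y_components = 4.
Δz = y_components·Δb = 4 × (-2) = -8, so new z* = 1164 − 8 = 1156.

1156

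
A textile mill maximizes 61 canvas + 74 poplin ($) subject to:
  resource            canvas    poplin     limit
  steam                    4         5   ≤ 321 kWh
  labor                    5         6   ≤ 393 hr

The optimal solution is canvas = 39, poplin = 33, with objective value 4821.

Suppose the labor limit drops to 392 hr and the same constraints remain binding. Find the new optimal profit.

Check each constraint at x*: steam 321/321 (tight); labor 393/393 (tight).
The binding rows give the dual system: 4·y_steam + 5·y_labor = 61 and 5·y_steam + 6·y_labor = 74.
→ y_steam = 4 and y_labor = 9.
Δz = y_labor·Δb = 9 × (-1) = -9, so new z* = 4821 − 9 = 4812.

4812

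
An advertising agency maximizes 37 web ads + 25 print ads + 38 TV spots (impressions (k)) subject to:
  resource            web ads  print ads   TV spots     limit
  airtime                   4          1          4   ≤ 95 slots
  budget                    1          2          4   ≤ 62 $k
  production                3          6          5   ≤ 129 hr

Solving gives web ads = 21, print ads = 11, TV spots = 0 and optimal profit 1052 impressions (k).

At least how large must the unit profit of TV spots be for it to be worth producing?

At the optimum: airtime uses 95 of 95 (binding); budget uses 43 of 62 (slack = 19); production uses 129 of 129 (binding).
Slack constraints have shadow price 0 (complementary slackness).
The binding rows give the dual system: 4·y_airtime + 3·y_production = 37 and 1·y_airtime + 6·y_production = 25.
Solving: y_airtime = 7, y_production = 3.
TV spots enters the basis when its profit ≥ yᵀa₃ = 7·4 + 3·5 = 43.

43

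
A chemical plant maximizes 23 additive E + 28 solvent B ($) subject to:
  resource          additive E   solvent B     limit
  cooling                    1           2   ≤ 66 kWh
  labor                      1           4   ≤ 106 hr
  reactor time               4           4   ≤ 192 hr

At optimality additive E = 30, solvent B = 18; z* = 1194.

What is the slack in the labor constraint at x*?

labor used = 1·30 + 4·18 = 102; slack = 106 − 102 = 4.

4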